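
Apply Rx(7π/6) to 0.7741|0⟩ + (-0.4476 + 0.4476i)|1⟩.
(0.232 + 0.4323i)|0⟩ + (0.1158 - 0.8636i)|1⟩

Rx(7π/6) = [[cos(θ/2), −i·sin(θ/2)], [−i·sin(θ/2), cos(θ/2)]]; θ = 7π/6, cos(θ/2) ≈ -0.258819, sin(θ/2) ≈ 0.965926.
With a = amp(|0⟩) = 0.7741 and b = amp(|1⟩) = (-0.4476 + 0.4476i):
new amp(|0⟩) = (-0.258819)·a + (-0.965926i)·b = (0.232 + 0.4323i)
new amp(|1⟩) = (-0.965926i)·a + (-0.258819)·b = (0.1158 - 0.8636i)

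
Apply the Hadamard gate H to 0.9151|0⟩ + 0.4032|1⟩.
0.9322|0⟩ + 0.362|1⟩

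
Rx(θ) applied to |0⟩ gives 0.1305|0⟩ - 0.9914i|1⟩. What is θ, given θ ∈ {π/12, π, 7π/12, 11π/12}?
11π/12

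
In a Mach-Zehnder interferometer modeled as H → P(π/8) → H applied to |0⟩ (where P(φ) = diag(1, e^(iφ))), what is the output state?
(0.9619 + 0.1913i)|0⟩ + (0.03806 - 0.1913i)|1⟩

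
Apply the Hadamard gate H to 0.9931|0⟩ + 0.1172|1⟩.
0.7851|0⟩ + 0.6194|1⟩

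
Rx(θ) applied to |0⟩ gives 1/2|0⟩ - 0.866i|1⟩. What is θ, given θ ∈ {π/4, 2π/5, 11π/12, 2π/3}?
2π/3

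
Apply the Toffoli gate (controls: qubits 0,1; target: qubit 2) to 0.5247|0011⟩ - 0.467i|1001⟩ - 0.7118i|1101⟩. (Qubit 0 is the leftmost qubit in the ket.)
0.5247|0011⟩ - 0.467i|1001⟩ - 0.7118i|1111⟩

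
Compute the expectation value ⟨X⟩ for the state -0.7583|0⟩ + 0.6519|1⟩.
-0.9887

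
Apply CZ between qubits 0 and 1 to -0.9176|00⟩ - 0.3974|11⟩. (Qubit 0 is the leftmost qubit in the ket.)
-0.9176|00⟩ + 0.3974|11⟩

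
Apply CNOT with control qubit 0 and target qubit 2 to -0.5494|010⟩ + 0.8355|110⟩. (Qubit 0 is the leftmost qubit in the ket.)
-0.5494|010⟩ + 0.8355|111⟩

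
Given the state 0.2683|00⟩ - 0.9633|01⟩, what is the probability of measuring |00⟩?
0.07198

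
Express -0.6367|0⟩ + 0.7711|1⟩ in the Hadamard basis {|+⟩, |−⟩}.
0.09504|+⟩ - 0.9955|−⟩

With |ψ⟩ = α|0⟩ + β|1⟩, the Hadamard-basis coefficients are ⟨+|ψ⟩ = (α + β)/√2 and ⟨−|ψ⟩ = (α − β)/√2.
Here α = -0.6367, β = 0.7711: (α + β)/√2 = 0.09504, (α − β)/√2 = -0.9955.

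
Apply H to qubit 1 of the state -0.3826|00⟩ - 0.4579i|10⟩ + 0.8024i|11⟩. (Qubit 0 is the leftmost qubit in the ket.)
-0.2705|00⟩ - 0.2705|01⟩ + 0.2436i|10⟩ - 0.8912i|11⟩

H on qubit 1 mixes each pair of kets that differ only in qubit 1: amplitudes (a, b) of (|…0…⟩, |…1…⟩) become ((a + b)/√2, (a − b)/√2). Kets absent from the input have amplitude 0.
(|00⟩, |01⟩): (a, b) = (-0.3826, 0) → (-0.2705, -0.2705)
(|10⟩, |11⟩): (a, b) = (-0.4579i, 0.8024i) → (0.2436i, -0.8912i)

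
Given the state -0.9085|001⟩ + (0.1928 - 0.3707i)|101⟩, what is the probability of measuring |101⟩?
0.1746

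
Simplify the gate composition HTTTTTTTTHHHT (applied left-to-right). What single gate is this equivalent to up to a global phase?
T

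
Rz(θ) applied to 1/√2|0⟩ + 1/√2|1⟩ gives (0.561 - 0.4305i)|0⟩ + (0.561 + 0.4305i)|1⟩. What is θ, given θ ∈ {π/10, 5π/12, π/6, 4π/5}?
5π/12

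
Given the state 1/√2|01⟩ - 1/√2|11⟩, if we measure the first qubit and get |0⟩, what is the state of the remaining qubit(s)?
|1⟩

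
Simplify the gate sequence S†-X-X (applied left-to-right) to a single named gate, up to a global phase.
S†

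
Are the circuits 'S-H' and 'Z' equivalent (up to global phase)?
No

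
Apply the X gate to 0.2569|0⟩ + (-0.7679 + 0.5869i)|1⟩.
(-0.7679 + 0.5869i)|0⟩ + 0.2569|1⟩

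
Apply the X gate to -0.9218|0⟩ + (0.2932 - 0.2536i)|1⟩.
(0.2932 - 0.2536i)|0⟩ - 0.9218|1⟩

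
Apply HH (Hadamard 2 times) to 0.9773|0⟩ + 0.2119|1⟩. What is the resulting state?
0.9773|0⟩ + 0.2119|1⟩

H² = I, so an even number of Hadamards cancels: H^2 = I and the state is unchanged.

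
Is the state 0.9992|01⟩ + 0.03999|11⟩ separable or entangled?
Separable

Writing the state as a|00⟩ + b|01⟩ + c|10⟩ + d|11⟩, it is a product state iff ad − bc = 0.
Here (a, b, c, d) = (0, 0.9992, 0, 0.03999): ad − bc = (0)(0.03999) − (0.9992)(0) = 0, so the state is separable.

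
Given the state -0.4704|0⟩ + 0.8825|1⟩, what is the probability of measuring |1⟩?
0.7788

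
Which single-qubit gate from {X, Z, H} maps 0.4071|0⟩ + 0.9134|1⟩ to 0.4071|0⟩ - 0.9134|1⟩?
Z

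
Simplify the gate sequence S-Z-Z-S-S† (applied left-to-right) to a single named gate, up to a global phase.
S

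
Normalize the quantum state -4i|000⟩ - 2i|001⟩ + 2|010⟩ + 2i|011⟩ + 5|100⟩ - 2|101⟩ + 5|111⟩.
-0.4417i|000⟩ - 0.2209i|001⟩ + 0.2209|010⟩ + 0.2209i|011⟩ + 0.5522|100⟩ - 0.2209|101⟩ + 0.5522|111⟩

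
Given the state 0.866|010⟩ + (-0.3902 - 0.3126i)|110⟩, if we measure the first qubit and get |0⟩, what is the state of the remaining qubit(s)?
|10⟩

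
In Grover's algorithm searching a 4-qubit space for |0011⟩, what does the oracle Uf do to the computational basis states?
Uf|x⟩ = -|x⟩ if x = 0011, else |x⟩ (phase flip on target)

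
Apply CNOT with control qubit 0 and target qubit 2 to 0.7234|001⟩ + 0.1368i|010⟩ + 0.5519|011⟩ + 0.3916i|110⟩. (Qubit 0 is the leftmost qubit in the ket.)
0.7234|001⟩ + 0.1368i|010⟩ + 0.5519|011⟩ + 0.3916i|111⟩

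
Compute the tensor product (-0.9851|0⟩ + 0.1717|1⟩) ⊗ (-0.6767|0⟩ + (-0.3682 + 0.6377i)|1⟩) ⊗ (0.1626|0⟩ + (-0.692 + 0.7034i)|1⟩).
0.1084|000⟩ + (-0.4613 + 0.4689i)|001⟩ + (0.05898 - 0.1021i)|010⟩ + (0.1909 + 0.6898i)|011⟩ - 0.01889|100⟩ + (0.0804 - 0.08173i)|101⟩ + (-0.01028 + 0.0178i)|110⟩ + (-0.03327 - 0.1202i)|111⟩

amp(|b₁b₂…⟩) = product of the factor amplitudes for bits b₁, b₂, …; only kets whose every factor amplitude is nonzero survive.
|000⟩: (-0.9851)(-0.6767)(0.1626) = 0.1084
|001⟩: (-0.9851)(-0.6767)(-0.692 + 0.7034i) = (-0.4613 + 0.4689i)
|010⟩: (-0.9851)(-0.3682 + 0.6377i)(0.1626) = (0.05898 - 0.1021i)
|011⟩: (-0.9851)(-0.3682 + 0.6377i)(-0.692 + 0.7034i) = (0.1909 + 0.6898i)
|100⟩: (0.1717)(-0.6767)(0.1626) = -0.01889
|101⟩: (0.1717)(-0.6767)(-0.692 + 0.7034i) = (0.0804 - 0.08173i)
|110⟩: (0.1717)(-0.3682 + 0.6377i)(0.1626) = (-0.01028 + 0.0178i)
|111⟩: (0.1717)(-0.3682 + 0.6377i)(-0.692 + 0.7034i) = (-0.03327 - 0.1202i)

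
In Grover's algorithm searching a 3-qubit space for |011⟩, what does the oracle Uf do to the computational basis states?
Uf|x⟩ = -|x⟩ if x = 011, else |x⟩ (phase flip on target)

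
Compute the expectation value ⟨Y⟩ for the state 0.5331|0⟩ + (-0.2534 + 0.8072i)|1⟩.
0.8606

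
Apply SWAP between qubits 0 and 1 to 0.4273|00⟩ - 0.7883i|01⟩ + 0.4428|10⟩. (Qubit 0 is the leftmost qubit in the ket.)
0.4273|00⟩ + 0.4428|01⟩ - 0.7883i|10⟩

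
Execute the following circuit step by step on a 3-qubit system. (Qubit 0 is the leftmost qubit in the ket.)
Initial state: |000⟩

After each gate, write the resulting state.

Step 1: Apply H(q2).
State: 1/√2|000⟩ + 1/√2|001⟩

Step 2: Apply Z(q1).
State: 1/√2|000⟩ + 1/√2|001⟩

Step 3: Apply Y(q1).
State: (1/√2)i|010⟩ + (1/√2)i|011⟩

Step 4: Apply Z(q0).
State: (1/√2)i|010⟩ + (1/√2)i|011⟩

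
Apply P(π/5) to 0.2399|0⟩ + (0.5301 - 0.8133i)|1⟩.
0.2399|0⟩ + (0.9069 - 0.3464i)|1⟩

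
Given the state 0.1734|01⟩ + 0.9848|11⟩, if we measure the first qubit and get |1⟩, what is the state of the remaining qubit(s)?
|1⟩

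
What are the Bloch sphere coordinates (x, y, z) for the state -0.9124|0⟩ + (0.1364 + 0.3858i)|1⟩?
(-0.2489, -0.704, 0.665)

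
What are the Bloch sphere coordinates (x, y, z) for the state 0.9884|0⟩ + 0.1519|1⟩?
(0.3003, 0, 0.9539)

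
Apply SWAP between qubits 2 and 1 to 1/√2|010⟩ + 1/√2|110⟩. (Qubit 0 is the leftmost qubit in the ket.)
1/√2|001⟩ + 1/√2|101⟩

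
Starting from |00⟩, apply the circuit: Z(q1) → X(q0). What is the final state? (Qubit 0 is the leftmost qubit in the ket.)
|10⟩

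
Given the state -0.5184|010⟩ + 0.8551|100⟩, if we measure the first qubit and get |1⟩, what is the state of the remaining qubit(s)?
|00⟩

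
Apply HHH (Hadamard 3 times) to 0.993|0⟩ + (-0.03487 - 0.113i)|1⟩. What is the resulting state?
(0.6775 - 0.0799i)|0⟩ + (0.7268 + 0.0799i)|1⟩

H² = I, so H^3 = H: a single Hadamard. With (a, b) = (0.993, (-0.03487 - 0.113i)), H gives ((a + b)/√2, (a − b)/√2) = ((0.6775 - 0.0799i), (0.7268 + 0.0799i)).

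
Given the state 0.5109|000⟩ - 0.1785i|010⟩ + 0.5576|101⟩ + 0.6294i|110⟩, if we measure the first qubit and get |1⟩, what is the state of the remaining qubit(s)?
0.6631|01⟩ + 0.7485i|10⟩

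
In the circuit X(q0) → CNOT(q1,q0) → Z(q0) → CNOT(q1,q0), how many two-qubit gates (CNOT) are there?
2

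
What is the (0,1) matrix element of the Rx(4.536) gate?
-0.7666i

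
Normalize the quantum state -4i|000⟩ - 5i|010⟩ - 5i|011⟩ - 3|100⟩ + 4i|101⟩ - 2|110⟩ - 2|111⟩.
-0.402i|000⟩ - 0.5025i|010⟩ - 0.5025i|011⟩ - 0.3015|100⟩ + 0.402i|101⟩ - 0.201|110⟩ - 0.201|111⟩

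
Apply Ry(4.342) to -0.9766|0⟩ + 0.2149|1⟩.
0.3743|0⟩ - 0.9273|1⟩

Ry(4.342) = [[cos(θ/2), −sin(θ/2)], [sin(θ/2), cos(θ/2)]]; θ = 4.342, cos(θ/2) ≈ -0.564811, sin(θ/2) ≈ 0.825221.
With a = amp(|0⟩) = -0.9766 and b = amp(|1⟩) = 0.2149:
new amp(|0⟩) = (-0.564811)·a + (-0.825221)·b = 0.3743
new amp(|1⟩) = (0.825221)·a + (-0.564811)·b = -0.9273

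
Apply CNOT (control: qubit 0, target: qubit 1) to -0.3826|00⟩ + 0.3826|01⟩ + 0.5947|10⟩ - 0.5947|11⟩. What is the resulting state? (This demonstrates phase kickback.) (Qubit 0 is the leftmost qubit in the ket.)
-0.3826|00⟩ + 0.3826|01⟩ - 0.5947|10⟩ + 0.5947|11⟩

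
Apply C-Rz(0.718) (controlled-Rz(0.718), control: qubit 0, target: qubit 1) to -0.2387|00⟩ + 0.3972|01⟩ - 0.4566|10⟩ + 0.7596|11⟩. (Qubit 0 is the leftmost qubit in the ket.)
-0.2387|00⟩ + 0.3972|01⟩ + (-0.4275 + 0.1604i)|10⟩ + (0.7112 + 0.2669i)|11⟩

C-Rz(0.718) leaves the control-|0⟩ kets |00⟩, |01⟩ unchanged and applies Rz(0.718) to qubit 1 on the control-|1⟩ pair (|10⟩, |11⟩).
Rz(0.718) = [[e^(−iθ/2), 0], [0, e^(iθ/2)]] with e^(±iθ/2) = cos(θ/2) ± i·sin(θ/2); θ = 0.718, cos(θ/2) ≈ 0.936249, sin(θ/2) ≈ 0.351338.
With a = amp(|10⟩) = -0.4566 and b = amp(|11⟩) = 0.7596:
new amp(|10⟩) = (0.936249 - 0.351338i)·a = (-0.4275 + 0.1604i)
new amp(|11⟩) = (0.936249 + 0.351338i)·b = (0.7112 + 0.2669i)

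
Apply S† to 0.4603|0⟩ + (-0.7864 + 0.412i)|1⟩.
0.4603|0⟩ + (0.412 + 0.7864i)|1⟩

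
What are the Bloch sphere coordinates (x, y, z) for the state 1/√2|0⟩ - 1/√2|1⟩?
(-1, 0, 0)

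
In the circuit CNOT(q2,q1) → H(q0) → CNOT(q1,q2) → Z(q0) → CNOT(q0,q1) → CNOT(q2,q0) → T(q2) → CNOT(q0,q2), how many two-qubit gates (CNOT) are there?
5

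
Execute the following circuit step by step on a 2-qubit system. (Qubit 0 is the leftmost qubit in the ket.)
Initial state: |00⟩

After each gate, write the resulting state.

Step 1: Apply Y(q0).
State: i|10⟩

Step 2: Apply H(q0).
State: (1/√2)i|00⟩ - (1/√2)i|10⟩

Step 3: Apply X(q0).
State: -(1/√2)i|00⟩ + (1/√2)i|10⟩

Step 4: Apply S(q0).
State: -(1/√2)i|00⟩ - 1/√2|10⟩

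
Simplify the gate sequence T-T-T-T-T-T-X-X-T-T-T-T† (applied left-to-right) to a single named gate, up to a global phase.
I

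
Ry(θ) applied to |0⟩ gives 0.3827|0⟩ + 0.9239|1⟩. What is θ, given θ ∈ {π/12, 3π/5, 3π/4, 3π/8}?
3π/4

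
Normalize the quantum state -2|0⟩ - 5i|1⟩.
-0.3714|0⟩ - 0.9285i|1⟩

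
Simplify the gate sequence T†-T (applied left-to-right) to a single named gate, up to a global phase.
I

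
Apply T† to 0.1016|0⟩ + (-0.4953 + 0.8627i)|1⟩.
0.1016|0⟩ + (0.2598 + 0.9603i)|1⟩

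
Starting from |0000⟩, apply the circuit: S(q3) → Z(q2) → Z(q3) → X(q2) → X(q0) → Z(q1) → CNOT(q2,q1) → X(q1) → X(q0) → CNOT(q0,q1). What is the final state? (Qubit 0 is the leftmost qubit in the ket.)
|0010⟩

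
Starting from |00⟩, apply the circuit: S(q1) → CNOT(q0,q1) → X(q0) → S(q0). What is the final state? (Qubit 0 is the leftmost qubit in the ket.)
i|10⟩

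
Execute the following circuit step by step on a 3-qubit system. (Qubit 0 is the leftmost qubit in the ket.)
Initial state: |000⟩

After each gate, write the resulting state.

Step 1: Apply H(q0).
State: 1/√2|000⟩ + 1/√2|100⟩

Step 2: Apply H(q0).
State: |000⟩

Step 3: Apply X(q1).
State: |010⟩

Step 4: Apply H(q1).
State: 1/√2|000⟩ - 1/√2|010⟩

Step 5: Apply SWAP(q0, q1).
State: 1/√2|000⟩ - 1/√2|100⟩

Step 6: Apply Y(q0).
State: (1/√2)i|000⟩ + (1/√2)i|100⟩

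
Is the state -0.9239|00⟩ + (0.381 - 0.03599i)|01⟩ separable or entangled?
Separable

Writing the state as a|00⟩ + b|01⟩ + c|10⟩ + d|11⟩, it is a product state iff ad − bc = 0.
Here (a, b, c, d) = (-0.9239, (0.381 - 0.03599i), 0, 0): ad − bc = (-0.9239)(0) − (0.381 - 0.03599i)(0) = 0, so the state is separable.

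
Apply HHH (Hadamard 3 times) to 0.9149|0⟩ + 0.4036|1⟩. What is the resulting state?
0.9323|0⟩ + 0.3615|1⟩

H² = I, so H^3 = H: a single Hadamard. With (a, b) = (0.9149, 0.4036), H gives ((a + b)/√2, (a − b)/√2) = (0.9323, 0.3615).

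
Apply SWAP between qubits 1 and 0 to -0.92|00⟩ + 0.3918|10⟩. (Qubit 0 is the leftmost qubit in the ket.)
-0.92|00⟩ + 0.3918|01⟩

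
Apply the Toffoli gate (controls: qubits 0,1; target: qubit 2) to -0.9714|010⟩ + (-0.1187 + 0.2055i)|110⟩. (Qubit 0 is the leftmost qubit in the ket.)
-0.9714|010⟩ + (-0.1187 + 0.2055i)|111⟩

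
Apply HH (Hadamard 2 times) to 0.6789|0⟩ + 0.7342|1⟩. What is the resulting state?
0.6789|0⟩ + 0.7342|1⟩

H² = I, so an even number of Hadamards cancels: H^2 = I and the state is unchanged.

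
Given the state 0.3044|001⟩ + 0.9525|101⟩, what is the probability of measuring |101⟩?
0.9073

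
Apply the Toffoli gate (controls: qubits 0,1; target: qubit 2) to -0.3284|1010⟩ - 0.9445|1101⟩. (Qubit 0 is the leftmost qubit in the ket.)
-0.3284|1010⟩ - 0.9445|1111⟩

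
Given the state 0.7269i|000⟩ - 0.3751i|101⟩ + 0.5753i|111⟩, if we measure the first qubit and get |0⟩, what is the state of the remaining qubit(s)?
i|00⟩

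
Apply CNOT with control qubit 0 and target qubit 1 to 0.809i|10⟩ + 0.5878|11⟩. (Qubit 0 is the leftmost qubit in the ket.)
0.5878|10⟩ + 0.809i|11⟩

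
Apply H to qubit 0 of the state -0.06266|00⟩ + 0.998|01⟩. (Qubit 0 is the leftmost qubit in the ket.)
-0.04431|00⟩ + 0.7057|01⟩ - 0.04431|10⟩ + 0.7057|11⟩

H on qubit 0 mixes each pair of kets that differ only in qubit 0: amplitudes (a, b) of (|…0…⟩, |…1…⟩) become ((a + b)/√2, (a − b)/√2). Kets absent from the input have amplitude 0.
(|00⟩, |10⟩): (a, b) = (-0.06266, 0) → (-0.04431, -0.04431)
(|01⟩, |11⟩): (a, b) = (0.998, 0) → (0.7057, 0.7057)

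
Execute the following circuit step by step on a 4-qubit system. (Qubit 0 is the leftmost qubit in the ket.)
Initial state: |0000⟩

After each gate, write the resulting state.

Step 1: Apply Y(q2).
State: i|0010⟩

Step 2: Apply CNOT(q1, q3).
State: i|0010⟩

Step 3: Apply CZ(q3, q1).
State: i|0010⟩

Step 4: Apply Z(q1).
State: i|0010⟩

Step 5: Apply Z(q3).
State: i|0010⟩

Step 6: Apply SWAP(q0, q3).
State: i|0010⟩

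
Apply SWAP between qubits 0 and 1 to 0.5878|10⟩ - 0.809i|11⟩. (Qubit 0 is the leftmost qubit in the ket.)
0.5878|01⟩ - 0.809i|11⟩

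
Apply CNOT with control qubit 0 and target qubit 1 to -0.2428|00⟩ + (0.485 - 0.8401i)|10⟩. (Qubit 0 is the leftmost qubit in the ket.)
-0.2428|00⟩ + (0.485 - 0.8401i)|11⟩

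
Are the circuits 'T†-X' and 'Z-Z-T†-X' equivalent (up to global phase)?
Yes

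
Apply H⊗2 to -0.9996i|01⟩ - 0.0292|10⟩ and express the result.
(-0.0146 - 0.4998i)|00⟩ + (-0.0146 + 0.4998i)|01⟩ + (0.0146 - 0.4998i)|10⟩ + (0.0146 + 0.4998i)|11⟩

H⊗2 gives amp(|y⟩) = (1/2) Σ_x (−1)^(x·y) amp(|x⟩), where x·y is the number of positions in which both x and y have a 1.
|00⟩: (-0.9996i - 0.0292)/2 = (-0.0146 - 0.4998i)
|01⟩: (0.9996i - 0.0292)/2 = (-0.0146 + 0.4998i)
|10⟩: (-0.9996i + 0.0292)/2 = (0.0146 - 0.4998i)
|11⟩: (0.9996i + 0.0292)/2 = (0.0146 + 0.4998i)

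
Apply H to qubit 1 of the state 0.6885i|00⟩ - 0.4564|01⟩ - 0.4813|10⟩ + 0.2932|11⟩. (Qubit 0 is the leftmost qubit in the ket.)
(-0.3227 + 0.4868i)|00⟩ + (0.3227 + 0.4868i)|01⟩ - 0.133|10⟩ - 0.5477|11⟩

H on qubit 1 mixes each pair of kets that differ only in qubit 1: amplitudes (a, b) of (|…0…⟩, |…1…⟩) become ((a + b)/√2, (a − b)/√2). Kets absent from the input have amplitude 0.
(|00⟩, |01⟩): (a, b) = (0.6885i, -0.4564) → ((-0.3227 + 0.4868i), (0.3227 + 0.4868i))
(|10⟩, |11⟩): (a, b) = (-0.4813, 0.2932) → (-0.133, -0.5477)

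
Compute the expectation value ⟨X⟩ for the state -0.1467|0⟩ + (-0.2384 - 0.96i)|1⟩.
0.06995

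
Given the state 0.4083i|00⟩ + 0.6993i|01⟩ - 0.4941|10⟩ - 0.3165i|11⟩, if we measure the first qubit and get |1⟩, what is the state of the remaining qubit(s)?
-0.8421|0⟩ - 0.5394i|1⟩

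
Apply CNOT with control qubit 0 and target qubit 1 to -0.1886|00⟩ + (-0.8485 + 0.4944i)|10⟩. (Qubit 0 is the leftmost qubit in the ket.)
-0.1886|00⟩ + (-0.8485 + 0.4944i)|11⟩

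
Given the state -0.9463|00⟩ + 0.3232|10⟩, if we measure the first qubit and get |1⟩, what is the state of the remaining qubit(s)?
|0⟩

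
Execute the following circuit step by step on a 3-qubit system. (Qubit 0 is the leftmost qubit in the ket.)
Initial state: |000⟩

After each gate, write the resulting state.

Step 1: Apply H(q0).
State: 1/√2|000⟩ + 1/√2|100⟩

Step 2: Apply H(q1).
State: 1/2|000⟩ + 1/2|010⟩ + 1/2|100⟩ + 1/2|110⟩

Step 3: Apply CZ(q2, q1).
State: 1/2|000⟩ + 1/2|010⟩ + 1/2|100⟩ + 1/2|110⟩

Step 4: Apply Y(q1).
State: -(1/2)i|000⟩ + (1/2)i|010⟩ - (1/2)i|100⟩ + (1/2)i|110⟩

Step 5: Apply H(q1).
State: -(1/√2)i|010⟩ - (1/√2)i|110⟩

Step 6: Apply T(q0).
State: -(1/√2)i|010⟩ + (1/2 - (1/2)i)|110⟩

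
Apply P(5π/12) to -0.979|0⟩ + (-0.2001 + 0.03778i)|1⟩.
-0.979|0⟩ + (-0.08828 - 0.1835i)|1⟩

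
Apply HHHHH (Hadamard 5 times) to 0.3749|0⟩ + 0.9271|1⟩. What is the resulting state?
0.9207|0⟩ - 0.3905|1⟩

H² = I, so H^5 = H: a single Hadamard. With (a, b) = (0.3749, 0.9271), H gives ((a + b)/√2, (a − b)/√2) = (0.9207, -0.3905).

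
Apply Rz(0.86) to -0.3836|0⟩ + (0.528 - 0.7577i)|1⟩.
(-0.3487 + 0.1599i)|0⟩ + (0.7958 - 0.4686i)|1⟩

Rz(0.86) = [[e^(−iθ/2), 0], [0, e^(iθ/2)]] with e^(±iθ/2) = cos(θ/2) ± i·sin(θ/2); θ = 0.86, cos(θ/2) ≈ 0.908966, sin(θ/2) ≈ 0.416871.
With a = amp(|0⟩) = -0.3836 and b = amp(|1⟩) = (0.528 - 0.7577i):
new amp(|0⟩) = (0.908966 - 0.416871i)·a = (-0.3487 + 0.1599i)
new amp(|1⟩) = (0.908966 + 0.416871i)·b = (0.7958 - 0.4686i)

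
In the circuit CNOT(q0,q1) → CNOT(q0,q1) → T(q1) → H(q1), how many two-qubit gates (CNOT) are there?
2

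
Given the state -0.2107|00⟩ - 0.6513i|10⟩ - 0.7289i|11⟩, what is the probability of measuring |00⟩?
0.04439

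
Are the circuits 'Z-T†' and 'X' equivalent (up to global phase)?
No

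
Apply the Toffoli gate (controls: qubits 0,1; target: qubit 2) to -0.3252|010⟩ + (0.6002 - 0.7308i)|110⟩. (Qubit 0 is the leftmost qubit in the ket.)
-0.3252|010⟩ + (0.6002 - 0.7308i)|111⟩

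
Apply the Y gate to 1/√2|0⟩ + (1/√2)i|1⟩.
1/√2|0⟩ + (1/√2)i|1⟩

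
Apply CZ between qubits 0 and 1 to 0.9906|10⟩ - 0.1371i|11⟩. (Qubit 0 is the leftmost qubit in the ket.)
0.9906|10⟩ + 0.1371i|11⟩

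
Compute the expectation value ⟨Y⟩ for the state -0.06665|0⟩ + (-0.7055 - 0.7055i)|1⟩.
0.09404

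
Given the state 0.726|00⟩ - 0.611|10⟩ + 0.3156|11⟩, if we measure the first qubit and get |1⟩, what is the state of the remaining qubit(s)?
-0.8885|0⟩ + 0.4589|1⟩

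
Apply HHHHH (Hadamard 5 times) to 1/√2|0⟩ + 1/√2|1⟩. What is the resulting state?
|0⟩

H² = I, so H^5 = H: a single Hadamard. With (a, b) = (1/√2, 1/√2), H gives ((a + b)/√2, (a − b)/√2) = (1, 0).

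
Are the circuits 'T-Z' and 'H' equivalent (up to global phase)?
No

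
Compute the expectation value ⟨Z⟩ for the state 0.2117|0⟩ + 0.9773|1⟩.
-0.9103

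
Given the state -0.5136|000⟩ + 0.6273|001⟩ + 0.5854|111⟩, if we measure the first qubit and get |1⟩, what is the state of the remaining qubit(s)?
|11⟩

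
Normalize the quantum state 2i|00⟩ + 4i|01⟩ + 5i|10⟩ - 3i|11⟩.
0.2722i|00⟩ + 0.5443i|01⟩ + 0.6804i|10⟩ - (1/√6)i|11⟩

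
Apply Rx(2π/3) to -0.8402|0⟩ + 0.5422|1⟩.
(-0.4201 - 0.4696i)|0⟩ + (0.2711 + 0.7276i)|1⟩

Rx(2π/3) = [[cos(θ/2), −i·sin(θ/2)], [−i·sin(θ/2), cos(θ/2)]]; θ = 2π/3, cos(θ/2) ≈ 0.5, sin(θ/2) ≈ 0.866025.
With a = amp(|0⟩) = -0.8402 and b = amp(|1⟩) = 0.5422:
new amp(|0⟩) = (0.5)·a + (-0.866025i)·b = (-0.4201 - 0.4696i)
new amp(|1⟩) = (-0.866025i)·a + (0.5)·b = (0.2711 + 0.7276i)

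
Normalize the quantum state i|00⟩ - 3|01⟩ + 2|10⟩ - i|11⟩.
0.2582i|00⟩ - 0.7746|01⟩ + 0.5164|10⟩ - 0.2582i|11⟩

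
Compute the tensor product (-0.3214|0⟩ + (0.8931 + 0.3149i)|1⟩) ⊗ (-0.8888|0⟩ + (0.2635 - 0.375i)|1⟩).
0.2857|00⟩ + (-0.08469 + 0.1205i)|01⟩ + (-0.7938 - 0.2799i)|10⟩ + (0.3534 - 0.2519i)|11⟩

amp(|b₁b₂…⟩) = product of the factor amplitudes for bits b₁, b₂, …; only kets whose every factor amplitude is nonzero survive.
|00⟩: (-0.3214)(-0.8888) = 0.2857
|01⟩: (-0.3214)(0.2635 - 0.375i) = (-0.08469 + 0.1205i)
|10⟩: (0.8931 + 0.3149i)(-0.8888) = (-0.7938 - 0.2799i)
|11⟩: (0.8931 + 0.3149i)(0.2635 - 0.375i) = (0.3534 - 0.2519i)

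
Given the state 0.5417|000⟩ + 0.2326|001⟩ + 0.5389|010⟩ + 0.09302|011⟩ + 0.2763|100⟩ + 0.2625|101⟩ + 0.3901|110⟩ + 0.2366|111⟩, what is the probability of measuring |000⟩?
0.2934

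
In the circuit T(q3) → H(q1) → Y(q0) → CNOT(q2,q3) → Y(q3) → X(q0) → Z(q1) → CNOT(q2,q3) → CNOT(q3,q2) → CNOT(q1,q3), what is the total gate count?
10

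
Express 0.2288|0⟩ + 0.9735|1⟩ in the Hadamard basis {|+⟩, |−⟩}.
0.8502|+⟩ - 0.5266|−⟩

With |ψ⟩ = α|0⟩ + β|1⟩, the Hadamard-basis coefficients are ⟨+|ψ⟩ = (α + β)/√2 and ⟨−|ψ⟩ = (α − β)/√2.
Here α = 0.2288, β = 0.9735: (α + β)/√2 = 0.8502, (α − β)/√2 = -0.5266.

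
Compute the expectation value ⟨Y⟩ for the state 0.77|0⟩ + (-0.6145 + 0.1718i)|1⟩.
0.2646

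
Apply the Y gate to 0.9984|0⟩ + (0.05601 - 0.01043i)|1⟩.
(-0.01043 - 0.05601i)|0⟩ + 0.9984i|1⟩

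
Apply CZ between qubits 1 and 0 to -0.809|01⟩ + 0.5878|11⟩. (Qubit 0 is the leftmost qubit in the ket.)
-0.809|01⟩ - 0.5878|11⟩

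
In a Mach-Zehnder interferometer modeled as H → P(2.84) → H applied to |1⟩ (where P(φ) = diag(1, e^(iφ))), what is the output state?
(0.9774 - 0.1485i)|0⟩ + (0.02257 + 0.1485i)|1⟩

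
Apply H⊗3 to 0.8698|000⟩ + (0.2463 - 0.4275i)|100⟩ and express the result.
(0.3946 - 0.1511i)|000⟩ + (0.3946 - 0.1511i)|001⟩ + (0.3946 - 0.1511i)|010⟩ + (0.3946 - 0.1511i)|011⟩ + (0.2204 + 0.1511i)|100⟩ + (0.2204 + 0.1511i)|101⟩ + (0.2204 + 0.1511i)|110⟩ + (0.2204 + 0.1511i)|111⟩

H⊗3 gives amp(|y⟩) = (1/2√2) Σ_x (−1)^(x·y) amp(|x⟩), where x·y is the number of positions in which both x and y have a 1.
|000⟩: (0.8698 + (0.2463 - 0.4275i))/(2√2) = (0.3946 - 0.1511i)
|001⟩: (0.8698 + (0.2463 - 0.4275i))/(2√2) = (0.3946 - 0.1511i)
|010⟩: (0.8698 + (0.2463 - 0.4275i))/(2√2) = (0.3946 - 0.1511i)
|011⟩: (0.8698 + (0.2463 - 0.4275i))/(2√2) = (0.3946 - 0.1511i)
|100⟩: (0.8698 - (0.2463 - 0.4275i))/(2√2) = (0.2204 + 0.1511i)
|101⟩: (0.8698 - (0.2463 - 0.4275i))/(2√2) = (0.2204 + 0.1511i)
|110⟩: (0.8698 - (0.2463 - 0.4275i))/(2√2) = (0.2204 + 0.1511i)
|111⟩: (0.8698 - (0.2463 - 0.4275i))/(2√2) = (0.2204 + 0.1511i)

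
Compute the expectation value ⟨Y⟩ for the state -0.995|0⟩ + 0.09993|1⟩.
0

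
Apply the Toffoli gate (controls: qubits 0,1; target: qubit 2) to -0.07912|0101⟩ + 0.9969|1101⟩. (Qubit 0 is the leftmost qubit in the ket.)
-0.07912|0101⟩ + 0.9969|1111⟩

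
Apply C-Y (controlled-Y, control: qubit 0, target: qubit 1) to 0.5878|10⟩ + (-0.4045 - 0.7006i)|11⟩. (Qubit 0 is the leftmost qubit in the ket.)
(-0.7006 + 0.4045i)|10⟩ + 0.5878i|11⟩

C-Y leaves the control-|0⟩ kets |00⟩, |01⟩ unchanged and applies Y to qubit 1 on the control-|1⟩ pair (|10⟩, |11⟩).
Y = [[0, -i], [i, 0]].
With a = amp(|10⟩) = 0.5878 and b = amp(|11⟩) = (-0.4045 - 0.7006i):
new amp(|10⟩) = (-i)·b = (-0.7006 + 0.4045i)
new amp(|11⟩) = (i)·a = 0.5878i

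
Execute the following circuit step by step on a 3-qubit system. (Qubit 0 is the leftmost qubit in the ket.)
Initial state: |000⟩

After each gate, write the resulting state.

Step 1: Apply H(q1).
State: 1/√2|000⟩ + 1/√2|010⟩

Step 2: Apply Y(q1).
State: -(1/√2)i|000⟩ + (1/√2)i|010⟩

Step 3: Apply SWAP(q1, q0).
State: -(1/√2)i|000⟩ + (1/√2)i|100⟩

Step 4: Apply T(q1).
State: -(1/√2)i|000⟩ + (1/√2)i|100⟩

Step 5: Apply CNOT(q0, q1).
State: -(1/√2)i|000⟩ + (1/√2)i|110⟩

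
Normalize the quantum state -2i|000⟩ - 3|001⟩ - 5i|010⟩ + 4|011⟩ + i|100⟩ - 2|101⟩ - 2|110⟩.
-0.252i|000⟩ - 1/√7|001⟩ - 0.6299i|010⟩ + 0.504|011⟩ + 0.126i|100⟩ - 0.252|101⟩ - 0.252|110⟩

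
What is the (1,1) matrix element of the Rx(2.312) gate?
0.403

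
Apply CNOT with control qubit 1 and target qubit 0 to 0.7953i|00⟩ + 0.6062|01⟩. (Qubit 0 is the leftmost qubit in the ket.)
0.7953i|00⟩ + 0.6062|11⟩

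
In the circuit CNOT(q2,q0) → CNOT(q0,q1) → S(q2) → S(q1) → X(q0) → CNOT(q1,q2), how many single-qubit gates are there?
3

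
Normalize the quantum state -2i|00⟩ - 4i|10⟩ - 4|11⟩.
-0.3333i|00⟩ - 0.6667i|10⟩ - 0.6667|11⟩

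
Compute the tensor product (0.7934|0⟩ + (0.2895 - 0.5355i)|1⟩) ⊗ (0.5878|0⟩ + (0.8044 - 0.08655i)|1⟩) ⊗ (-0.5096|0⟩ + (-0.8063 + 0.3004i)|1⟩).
-0.2377|000⟩ + (-0.376 + 0.1401i)|001⟩ + (-0.3252 + 0.03499i)|010⟩ + (-0.494 + 0.2471i)|011⟩ + (-0.08672 + 0.1604i)|100⟩ + (-0.04265 + 0.3049i)|101⟩ + (-0.09505 + 0.2323i)|110⟩ + (-0.01347 + 0.4236i)|111⟩

amp(|b₁b₂…⟩) = product of the factor amplitudes for bits b₁, b₂, …; only kets whose every factor amplitude is nonzero survive.
|000⟩: (0.7934)(0.5878)(-0.5096) = -0.2377
|001⟩: (0.7934)(0.5878)(-0.8063 + 0.3004i) = (-0.376 + 0.1401i)
|010⟩: (0.7934)(0.8044 - 0.08655i)(-0.5096) = (-0.3252 + 0.03499i)
|011⟩: (0.7934)(0.8044 - 0.08655i)(-0.8063 + 0.3004i) = (-0.494 + 0.2471i)
|100⟩: (0.2895 - 0.5355i)(0.5878)(-0.5096) = (-0.08672 + 0.1604i)
|101⟩: (0.2895 - 0.5355i)(0.5878)(-0.8063 + 0.3004i) = (-0.04265 + 0.3049i)
|110⟩: (0.2895 - 0.5355i)(0.8044 - 0.08655i)(-0.5096) = (-0.09505 + 0.2323i)
|111⟩: (0.2895 - 0.5355i)(0.8044 - 0.08655i)(-0.8063 + 0.3004i) = (-0.01347 + 0.4236i)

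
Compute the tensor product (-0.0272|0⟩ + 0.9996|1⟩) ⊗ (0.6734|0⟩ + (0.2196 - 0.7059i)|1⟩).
-0.01832|00⟩ + (-0.005973 + 0.0192i)|01⟩ + 0.6731|10⟩ + (0.2195 - 0.7056i)|11⟩

amp(|b₁b₂…⟩) = product of the factor amplitudes for bits b₁, b₂, …; only kets whose every factor amplitude is nonzero survive.
|00⟩: (-0.0272)(0.6734) = -0.01832
|01⟩: (-0.0272)(0.2196 - 0.7059i) = (-0.005973 + 0.0192i)
|10⟩: (0.9996)(0.6734) = 0.6731
|11⟩: (0.9996)(0.2196 - 0.7059i) = (0.2195 - 0.7056i)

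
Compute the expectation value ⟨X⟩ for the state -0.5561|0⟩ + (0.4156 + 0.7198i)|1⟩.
-0.4622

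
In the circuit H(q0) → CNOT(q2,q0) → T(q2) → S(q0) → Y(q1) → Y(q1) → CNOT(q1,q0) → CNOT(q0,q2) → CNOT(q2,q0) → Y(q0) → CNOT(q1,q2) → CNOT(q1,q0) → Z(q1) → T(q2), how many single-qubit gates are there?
8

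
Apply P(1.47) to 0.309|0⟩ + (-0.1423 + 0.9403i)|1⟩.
0.309|0⟩ + (-0.9498 - 0.04696i)|1⟩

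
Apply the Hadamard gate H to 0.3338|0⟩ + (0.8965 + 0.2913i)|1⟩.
(0.87 + 0.206i)|0⟩ + (-0.3979 - 0.206i)|1⟩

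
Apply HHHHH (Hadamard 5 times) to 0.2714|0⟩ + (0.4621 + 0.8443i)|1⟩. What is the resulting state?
(0.5187 + 0.597i)|0⟩ + (-0.1348 - 0.597i)|1⟩

H² = I, so H^5 = H: a single Hadamard. With (a, b) = (0.2714, (0.4621 + 0.8443i)), H gives ((a + b)/√2, (a − b)/√2) = ((0.5187 + 0.597i), (-0.1348 - 0.597i)).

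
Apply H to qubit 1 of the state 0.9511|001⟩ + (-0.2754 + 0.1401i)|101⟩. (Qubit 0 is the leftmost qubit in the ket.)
0.6725|001⟩ + 0.6725|011⟩ + (-0.1947 + 0.09907i)|101⟩ + (-0.1947 + 0.09907i)|111⟩

H on qubit 1 mixes each pair of kets that differ only in qubit 1: amplitudes (a, b) of (|…0…⟩, |…1…⟩) become ((a + b)/√2, (a − b)/√2). Kets absent from the input have amplitude 0.
(|001⟩, |011⟩): (a, b) = (0.9511, 0) → (0.6725, 0.6725)
(|101⟩, |111⟩): (a, b) = ((-0.2754 + 0.1401i), 0) → ((-0.1947 + 0.09907i), (-0.1947 + 0.09907i))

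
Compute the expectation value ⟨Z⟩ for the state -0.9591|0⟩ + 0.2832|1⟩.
0.8397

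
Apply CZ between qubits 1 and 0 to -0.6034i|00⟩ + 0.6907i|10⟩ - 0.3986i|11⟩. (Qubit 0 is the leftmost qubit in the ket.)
-0.6034i|00⟩ + 0.6907i|10⟩ + 0.3986i|11⟩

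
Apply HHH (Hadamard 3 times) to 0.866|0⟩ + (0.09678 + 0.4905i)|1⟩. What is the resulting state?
(0.6808 + 0.3468i)|0⟩ + (0.5439 - 0.3468i)|1⟩

H² = I, so H^3 = H: a single Hadamard. With (a, b) = (0.866, (0.09678 + 0.4905i)), H gives ((a + b)/√2, (a − b)/√2) = ((0.6808 + 0.3468i), (0.5439 - 0.3468i)).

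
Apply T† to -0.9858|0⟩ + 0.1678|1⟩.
-0.9858|0⟩ + (0.1187 - 0.1187i)|1⟩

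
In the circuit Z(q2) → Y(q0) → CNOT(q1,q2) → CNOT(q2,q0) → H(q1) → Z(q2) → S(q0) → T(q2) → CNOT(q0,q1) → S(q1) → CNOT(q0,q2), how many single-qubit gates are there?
7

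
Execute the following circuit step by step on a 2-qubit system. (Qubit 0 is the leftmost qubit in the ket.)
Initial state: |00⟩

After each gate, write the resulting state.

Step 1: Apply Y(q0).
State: i|10⟩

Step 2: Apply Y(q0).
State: |00⟩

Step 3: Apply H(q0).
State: 1/√2|00⟩ + 1/√2|10⟩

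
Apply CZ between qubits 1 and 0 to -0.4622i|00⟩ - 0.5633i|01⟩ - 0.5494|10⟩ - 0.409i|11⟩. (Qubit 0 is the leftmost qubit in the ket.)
-0.4622i|00⟩ - 0.5633i|01⟩ - 0.5494|10⟩ + 0.409i|11⟩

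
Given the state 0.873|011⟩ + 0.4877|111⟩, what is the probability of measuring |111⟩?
0.2379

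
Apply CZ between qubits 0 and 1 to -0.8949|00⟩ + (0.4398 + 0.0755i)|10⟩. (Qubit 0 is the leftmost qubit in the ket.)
-0.8949|00⟩ + (0.4398 + 0.0755i)|10⟩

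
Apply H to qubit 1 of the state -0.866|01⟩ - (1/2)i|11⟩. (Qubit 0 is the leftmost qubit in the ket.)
-0.6124|00⟩ + 0.6124|01⟩ - (1/√8)i|10⟩ + (1/√8)i|11⟩

H on qubit 1 mixes each pair of kets that differ only in qubit 1: amplitudes (a, b) of (|…0…⟩, |…1…⟩) become ((a + b)/√2, (a − b)/√2). Kets absent from the input have amplitude 0.
(|00⟩, |01⟩): (a, b) = (0, -0.866) → (-0.6124, 0.6124)
(|10⟩, |11⟩): (a, b) = (0, -(1/2)i) → (-(1/√8)i, (1/√8)i)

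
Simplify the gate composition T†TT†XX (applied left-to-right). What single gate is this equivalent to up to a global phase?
T†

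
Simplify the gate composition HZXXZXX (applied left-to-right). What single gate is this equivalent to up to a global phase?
H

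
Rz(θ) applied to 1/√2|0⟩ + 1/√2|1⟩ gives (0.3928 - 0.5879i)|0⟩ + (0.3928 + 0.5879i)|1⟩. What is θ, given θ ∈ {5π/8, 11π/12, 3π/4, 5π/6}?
5π/8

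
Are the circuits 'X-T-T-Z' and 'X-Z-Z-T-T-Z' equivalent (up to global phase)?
Yes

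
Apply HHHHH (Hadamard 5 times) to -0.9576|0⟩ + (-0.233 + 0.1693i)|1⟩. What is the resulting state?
(-0.8419 + 0.1197i)|0⟩ + (-0.5124 - 0.1197i)|1⟩

H² = I, so H^5 = H: a single Hadamard. With (a, b) = (-0.9576, (-0.233 + 0.1693i)), H gives ((a + b)/√2, (a − b)/√2) = ((-0.8419 + 0.1197i), (-0.5124 - 0.1197i)).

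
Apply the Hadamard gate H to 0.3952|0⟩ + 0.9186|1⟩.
0.929|0⟩ - 0.3701|1⟩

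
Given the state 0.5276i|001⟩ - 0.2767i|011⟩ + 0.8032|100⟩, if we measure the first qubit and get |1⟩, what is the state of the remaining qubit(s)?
|00⟩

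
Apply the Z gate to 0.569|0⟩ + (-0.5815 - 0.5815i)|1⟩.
0.569|0⟩ + (0.5815 + 0.5815i)|1⟩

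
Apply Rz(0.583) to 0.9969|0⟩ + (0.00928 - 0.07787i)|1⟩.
(0.9548 - 0.2865i)|0⟩ + (0.03127 - 0.07192i)|1⟩

Rz(0.583) = [[e^(−iθ/2), 0], [0, e^(iθ/2)]] with e^(±iθ/2) = cos(θ/2) ± i·sin(θ/2); θ = 0.583, cos(θ/2) ≈ 0.957814, sin(θ/2) ≈ 0.287389.
With a = amp(|0⟩) = 0.9969 and b = amp(|1⟩) = (0.00928 - 0.07787i):
new amp(|0⟩) = (0.957814 - 0.287389i)·a = (0.9548 - 0.2865i)
new amp(|1⟩) = (0.957814 + 0.287389i)·b = (0.03127 - 0.07192i)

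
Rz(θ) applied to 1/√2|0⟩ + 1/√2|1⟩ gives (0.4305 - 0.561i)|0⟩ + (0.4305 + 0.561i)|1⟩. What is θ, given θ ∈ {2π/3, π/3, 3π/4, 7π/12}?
7π/12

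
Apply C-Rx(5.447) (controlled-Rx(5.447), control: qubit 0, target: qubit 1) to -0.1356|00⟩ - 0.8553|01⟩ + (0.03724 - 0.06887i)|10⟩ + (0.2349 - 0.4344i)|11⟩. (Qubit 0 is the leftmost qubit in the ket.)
-0.1356|00⟩ - 0.8553|01⟩ + (-0.2104 - 0.03244i)|10⟩ + (-0.2426 + 0.3819i)|11⟩

C-Rx(5.447) leaves the control-|0⟩ kets |00⟩, |01⟩ unchanged and applies Rx(5.447) to qubit 1 on the control-|1⟩ pair (|10⟩, |11⟩).
Rx(5.447) = [[cos(θ/2), −i·sin(θ/2)], [−i·sin(θ/2), cos(θ/2)]]; θ = 5.447, cos(θ/2) ≈ -0.913865, sin(θ/2) ≈ 0.406018.
With a = amp(|10⟩) = (0.03724 - 0.06887i) and b = amp(|11⟩) = (0.2349 - 0.4344i):
new amp(|10⟩) = (-0.913865)·a + (-0.406018i)·b = (-0.2104 - 0.03244i)
new amp(|11⟩) = (-0.406018i)·a + (-0.913865)·b = (-0.2426 + 0.3819i)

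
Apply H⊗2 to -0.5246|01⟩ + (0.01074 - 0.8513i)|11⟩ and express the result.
(-0.2569 - 0.4257i)|00⟩ + (0.2569 + 0.4257i)|01⟩ + (-0.2677 + 0.4257i)|10⟩ + (0.2677 - 0.4257i)|11⟩

H⊗2 gives amp(|y⟩) = (1/2) Σ_x (−1)^(x·y) amp(|x⟩), where x·y is the number of positions in which both x and y have a 1.
|00⟩: (-0.5246 + (0.01074 - 0.8513i))/2 = (-0.2569 - 0.4257i)
|01⟩: (0.5246 - (0.01074 - 0.8513i))/2 = (0.2569 + 0.4257i)
|10⟩: (-0.5246 - (0.01074 - 0.8513i))/2 = (-0.2677 + 0.4257i)
|11⟩: (0.5246 + (0.01074 - 0.8513i))/2 = (0.2677 - 0.4257i)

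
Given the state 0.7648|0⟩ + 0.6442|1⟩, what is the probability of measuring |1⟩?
0.415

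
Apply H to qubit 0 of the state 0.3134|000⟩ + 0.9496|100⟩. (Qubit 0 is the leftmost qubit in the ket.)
0.8931|000⟩ - 0.4499|100⟩

H on qubit 0 mixes each pair of kets that differ only in qubit 0: amplitudes (a, b) of (|…0…⟩, |…1…⟩) become ((a + b)/√2, (a − b)/√2). Kets absent from the input have amplitude 0.
(|000⟩, |100⟩): (a, b) = (0.3134, 0.9496) → (0.8931, -0.4499)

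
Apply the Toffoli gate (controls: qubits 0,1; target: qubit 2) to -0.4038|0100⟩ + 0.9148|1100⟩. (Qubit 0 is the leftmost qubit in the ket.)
-0.4038|0100⟩ + 0.9148|1110⟩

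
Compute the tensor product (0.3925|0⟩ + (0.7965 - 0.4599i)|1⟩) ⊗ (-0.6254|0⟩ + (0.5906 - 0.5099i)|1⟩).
-0.2455|00⟩ + (0.2318 - 0.2001i)|01⟩ + (-0.4981 + 0.2876i)|10⟩ + (0.2359 - 0.6778i)|11⟩

amp(|b₁b₂…⟩) = product of the factor amplitudes for bits b₁, b₂, …; only kets whose every factor amplitude is nonzero survive.
|00⟩: (0.3925)(-0.6254) = -0.2455
|01⟩: (0.3925)(0.5906 - 0.5099i) = (0.2318 - 0.2001i)
|10⟩: (0.7965 - 0.4599i)(-0.6254) = (-0.4981 + 0.2876i)
|11⟩: (0.7965 - 0.4599i)(0.5906 - 0.5099i) = (0.2359 - 0.6778i)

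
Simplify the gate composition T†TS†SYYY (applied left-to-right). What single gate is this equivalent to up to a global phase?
Y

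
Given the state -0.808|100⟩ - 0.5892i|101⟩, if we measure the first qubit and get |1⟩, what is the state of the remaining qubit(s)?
-0.808|00⟩ - 0.5892i|01⟩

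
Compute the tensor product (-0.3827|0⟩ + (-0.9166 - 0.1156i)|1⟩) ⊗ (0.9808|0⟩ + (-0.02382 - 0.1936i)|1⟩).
-0.3754|00⟩ + (0.009116 + 0.07409i)|01⟩ + (-0.899 - 0.1134i)|10⟩ + (-0.0005467 + 0.1802i)|11⟩

amp(|b₁b₂…⟩) = product of the factor amplitudes for bits b₁, b₂, …; only kets whose every factor amplitude is nonzero survive.
|00⟩: (-0.3827)(0.9808) = -0.3754
|01⟩: (-0.3827)(-0.02382 - 0.1936i) = (0.009116 + 0.07409i)
|10⟩: (-0.9166 - 0.1156i)(0.9808) = (-0.899 - 0.1134i)
|11⟩: (-0.9166 - 0.1156i)(-0.02382 - 0.1936i) = (-0.0005467 + 0.1802i)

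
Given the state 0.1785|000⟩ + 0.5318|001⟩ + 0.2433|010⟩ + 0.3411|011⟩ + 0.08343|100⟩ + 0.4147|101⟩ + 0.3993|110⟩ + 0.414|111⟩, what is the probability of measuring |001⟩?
0.2828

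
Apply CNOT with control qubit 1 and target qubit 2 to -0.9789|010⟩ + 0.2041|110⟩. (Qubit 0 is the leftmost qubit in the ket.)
-0.9789|011⟩ + 0.2041|111⟩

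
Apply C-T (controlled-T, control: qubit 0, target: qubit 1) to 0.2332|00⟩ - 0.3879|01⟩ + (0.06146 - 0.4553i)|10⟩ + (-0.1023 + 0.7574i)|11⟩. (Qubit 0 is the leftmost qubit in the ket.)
0.2332|00⟩ - 0.3879|01⟩ + (0.06146 - 0.4553i)|10⟩ + (-0.6079 + 0.4632i)|11⟩

C-T leaves the control-|0⟩ kets |00⟩, |01⟩ unchanged and applies T to qubit 1 on the control-|1⟩ pair (|10⟩, |11⟩).
T = [[1, 0], [0, (1/√2 + (1/√2)i)]].
With a = amp(|10⟩) = (0.06146 - 0.4553i) and b = amp(|11⟩) = (-0.1023 + 0.7574i):
new amp(|10⟩) = (1)·a = (0.06146 - 0.4553i)
new amp(|11⟩) = (1/√2 + (1/√2)i)·b = (-0.6079 + 0.4632i)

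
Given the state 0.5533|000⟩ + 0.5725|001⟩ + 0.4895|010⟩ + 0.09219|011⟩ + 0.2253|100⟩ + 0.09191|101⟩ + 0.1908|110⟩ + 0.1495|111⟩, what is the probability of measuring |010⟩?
0.2396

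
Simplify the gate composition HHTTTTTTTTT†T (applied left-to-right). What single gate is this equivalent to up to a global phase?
I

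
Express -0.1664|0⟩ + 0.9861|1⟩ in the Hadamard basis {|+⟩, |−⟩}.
0.5796|+⟩ - 0.8149|−⟩

With |ψ⟩ = α|0⟩ + β|1⟩, the Hadamard-basis coefficients are ⟨+|ψ⟩ = (α + β)/√2 and ⟨−|ψ⟩ = (α − β)/√2.
Here α = -0.1664, β = 0.9861: (α + β)/√2 = 0.5796, (α − β)/√2 = -0.8149.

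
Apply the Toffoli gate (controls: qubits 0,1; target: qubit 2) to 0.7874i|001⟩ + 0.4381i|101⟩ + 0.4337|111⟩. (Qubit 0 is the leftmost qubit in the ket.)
0.7874i|001⟩ + 0.4381i|101⟩ + 0.4337|110⟩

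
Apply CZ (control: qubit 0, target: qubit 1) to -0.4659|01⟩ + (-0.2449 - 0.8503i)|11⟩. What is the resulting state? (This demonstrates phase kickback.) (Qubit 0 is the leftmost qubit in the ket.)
-0.4659|01⟩ + (0.2449 + 0.8503i)|11⟩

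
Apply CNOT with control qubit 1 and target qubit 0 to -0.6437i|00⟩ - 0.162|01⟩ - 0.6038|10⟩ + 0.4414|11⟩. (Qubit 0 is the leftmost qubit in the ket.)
-0.6437i|00⟩ + 0.4414|01⟩ - 0.6038|10⟩ - 0.162|11⟩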